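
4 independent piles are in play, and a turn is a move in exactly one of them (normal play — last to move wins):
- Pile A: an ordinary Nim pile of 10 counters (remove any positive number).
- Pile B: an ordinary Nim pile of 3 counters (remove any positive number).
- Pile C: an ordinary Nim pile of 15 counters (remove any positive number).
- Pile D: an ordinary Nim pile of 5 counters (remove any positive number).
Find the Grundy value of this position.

3

Pile A is a plain Nim pile of size 10, so its Grundy value is 10.
Pile B is a plain Nim pile of size 3, so its Grundy value is 3.
Pile C is a plain Nim pile of size 15, so its Grundy value is 15.
Pile D is a plain Nim pile of size 5, so its Grundy value is 5.
By the Sprague-Grundy theorem, the Grundy value of a sum of independent games is the XOR of the component values.
Combined value = 10 XOR 3 XOR 15 XOR 5 = 3.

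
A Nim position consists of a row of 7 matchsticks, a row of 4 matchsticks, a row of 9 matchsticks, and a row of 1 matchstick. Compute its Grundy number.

In binary:
  0111  (7)
  0100  (4)
  1001  (9)
  0001  (1)
  ----
  1011  (11)

11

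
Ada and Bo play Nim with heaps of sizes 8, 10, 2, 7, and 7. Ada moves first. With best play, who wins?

Bo wins

Compute the nim-sum pairwise:
8 ^ 10 = 2
2 ^ 2 = 0
0 ^ 7 = 7
7 ^ 7 = 0
The nim-sum is 0, so this is a P-position: the player to move is in a losing position under optimal play; Ada is about to move from it and so loses — Bo wins.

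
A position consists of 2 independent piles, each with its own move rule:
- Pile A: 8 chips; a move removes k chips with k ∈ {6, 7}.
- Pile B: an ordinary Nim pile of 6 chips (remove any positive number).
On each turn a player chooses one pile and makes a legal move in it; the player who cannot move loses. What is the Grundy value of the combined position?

Grundy values for pile A (subtraction set {6, 7}):
g(0) = mex{} = 0
g(1) = mex{} = 0
g(2) = mex{} = 0
g(3) = mex{} = 0
g(4) = mex{} = 0
g(5) = mex{} = 0
g(6) = mex{0} = 1
g(7) = mex{0} = 1
g(8) = mex{0} = 1
So g(8) = 1.
Pile B is a plain Nim pile of size 6, so its Grundy value is 6.
The value of a disjunctive sum is the nim-sum of the parts.
Combined value = 1 ⊕ 6 = 7.

7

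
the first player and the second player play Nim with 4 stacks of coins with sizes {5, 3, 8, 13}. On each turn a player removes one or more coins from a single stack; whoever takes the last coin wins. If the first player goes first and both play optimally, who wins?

the first player wins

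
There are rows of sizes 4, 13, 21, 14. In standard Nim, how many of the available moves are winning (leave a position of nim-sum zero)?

Nim-sum: 4 ^ 13 ^ 21 ^ 14 = 18.
The overall nim-sum is X = 18. A row of size p has a winning move iff p XOR X < p (reduce it to p XOR X).
  4: 4 XOR 18 = 22 ≥ 4 — no move.
  13: 13 XOR 18 = 31 ≥ 13 — no move.
  21: 21 XOR 18 = 7 < 21 — winning move (to 7).
  14: 14 XOR 18 = 28 ≥ 14 — no move.
That gives 1 winning move.

1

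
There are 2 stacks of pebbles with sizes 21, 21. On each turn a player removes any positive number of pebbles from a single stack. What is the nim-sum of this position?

In binary:
  10101  (21)
  10101  (21)
  -----
  00000  (0)

0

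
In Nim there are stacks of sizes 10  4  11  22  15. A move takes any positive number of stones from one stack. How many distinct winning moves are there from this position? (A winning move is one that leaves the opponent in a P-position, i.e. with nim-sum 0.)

1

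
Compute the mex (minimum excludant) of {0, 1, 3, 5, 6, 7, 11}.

The values 0, 1 are all present; 2 is the first non-negative integer missing from the set.

2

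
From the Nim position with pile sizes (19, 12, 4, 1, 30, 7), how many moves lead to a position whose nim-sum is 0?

Compute the nim-sum pairwise:
19 ⊕ 12 = 31
31 ⊕ 4 = 27
27 ⊕ 1 = 26
26 ⊕ 30 = 4
4 ⊕ 7 = 3
The overall nim-sum is X = 3. A pile of size p has a winning move iff p XOR X < p (reduce it to p XOR X).
  19: 19 XOR 3 = 16 < 19 — winning move (to 16).
  12: 12 XOR 3 = 15 ≥ 12 — no move.
  4: 4 XOR 3 = 7 ≥ 4 — no move.
  1: 1 XOR 3 = 2 ≥ 1 — no move.
  30: 30 XOR 3 = 29 < 30 — winning move (to 29).
  7: 7 XOR 3 = 4 < 7 — winning move (to 4).
That gives 3 winning moves.

3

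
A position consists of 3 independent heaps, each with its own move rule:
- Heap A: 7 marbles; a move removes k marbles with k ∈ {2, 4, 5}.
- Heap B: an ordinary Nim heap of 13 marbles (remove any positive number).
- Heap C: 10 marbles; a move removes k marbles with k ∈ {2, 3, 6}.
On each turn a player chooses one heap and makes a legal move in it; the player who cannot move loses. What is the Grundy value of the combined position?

13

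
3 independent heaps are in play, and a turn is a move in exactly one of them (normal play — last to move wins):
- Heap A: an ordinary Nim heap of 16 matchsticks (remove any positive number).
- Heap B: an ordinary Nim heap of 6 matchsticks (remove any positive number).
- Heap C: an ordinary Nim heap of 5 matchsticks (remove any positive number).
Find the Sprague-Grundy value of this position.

19

Heap A is a plain Nim heap of size 16, so its Grundy value is 16.
Heap B is a plain Nim heap of size 6, so its Grundy value is 6.
Heap C is a plain Nim heap of size 5, so its Grundy value is 5.
By the Sprague-Grundy theorem, the Grundy value of a sum of independent games is the XOR of the component values.
Combined value = 16 XOR 6 XOR 5 = 19.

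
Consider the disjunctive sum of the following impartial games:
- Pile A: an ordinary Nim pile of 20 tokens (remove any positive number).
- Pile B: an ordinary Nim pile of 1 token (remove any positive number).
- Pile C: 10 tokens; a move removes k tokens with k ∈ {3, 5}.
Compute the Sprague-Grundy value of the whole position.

Pile A is a plain Nim pile of size 20, so its Grundy value is 20.
Pile B is a plain Nim pile of size 1, so its Grundy value is 1.
Build the Grundy sequence for pile C with g(k) = mex{g(k−s) : s ∈ {3, 5}, s ≤ k}:
g(0) = mex{} = 0
g(1) = mex{} = 0
g(2) = mex{} = 0
g(3) = mex{0} = 1
g(4) = mex{0} = 1
g(5) = mex{0} = 1
g(6) = mex{0,1} = 2
g(7) = mex{0,1} = 2
g(8) = mex{1} = 0
g(9) = mex{1,2} = 0
g(10) = mex{1,2} = 0
So g(10) = 0.
By the Sprague-Grundy theorem, the Grundy value of a sum of independent games is the XOR of the component values.
Combined value = 20 XOR 1 XOR 0 = 21.

21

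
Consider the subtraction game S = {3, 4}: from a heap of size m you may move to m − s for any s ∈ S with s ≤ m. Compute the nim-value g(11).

Build the Grundy sequence with g(k) = mex{g(k−s) : s ∈ {3, 4}, s ≤ k}:
k:     0  1  2  3  4  5  6  7  8  9 10 11
g(k):  0  0  0  1  1  1  2  0  0  0  1  1
So g(11) = 1.

1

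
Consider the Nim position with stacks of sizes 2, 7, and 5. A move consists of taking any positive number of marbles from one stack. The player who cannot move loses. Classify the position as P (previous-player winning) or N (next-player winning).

P-position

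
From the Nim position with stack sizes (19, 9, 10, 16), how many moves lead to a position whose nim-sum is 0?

0

Nim-sum: 19 ^ 9 ^ 10 ^ 16 = 0.
The nim-sum is already 0, so every move leaves a nonzero nim-sum — there are no winning moves.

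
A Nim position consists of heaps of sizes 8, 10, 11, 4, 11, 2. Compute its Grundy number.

Write each in binary and XOR column by column:
  1000  (8)
  1010  (10)
  1011  (11)
  0100  (4)
  1011  (11)
  0010  (2)
  ----
  0100  (4)

4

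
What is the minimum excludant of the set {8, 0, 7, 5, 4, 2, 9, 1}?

3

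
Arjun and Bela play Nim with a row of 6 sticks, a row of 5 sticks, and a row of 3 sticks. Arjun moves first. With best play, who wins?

Compute the nim-sum pairwise:
6 ^ 5 = 3
3 ^ 3 = 0
The nim-sum is 0, so this is a P-position: the player to move is in a losing position under optimal play; Arjun is about to move from it and so loses — Bela wins.

Bela wins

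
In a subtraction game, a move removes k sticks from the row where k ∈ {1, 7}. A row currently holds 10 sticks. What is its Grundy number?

0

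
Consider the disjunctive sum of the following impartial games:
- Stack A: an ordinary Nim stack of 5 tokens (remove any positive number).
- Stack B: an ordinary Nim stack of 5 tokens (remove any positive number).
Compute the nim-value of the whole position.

0

Stack A is a plain Nim stack of size 5, so its Grundy value is 5.
Stack B is a plain Nim stack of size 5, so its Grundy value is 5.
The value of a disjunctive sum is the nim-sum of the parts.
Combined value = 5 XOR 5 = 0.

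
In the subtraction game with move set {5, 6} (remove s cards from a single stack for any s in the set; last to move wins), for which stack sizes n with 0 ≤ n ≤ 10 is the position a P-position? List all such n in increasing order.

0, 1, 2, 3, 4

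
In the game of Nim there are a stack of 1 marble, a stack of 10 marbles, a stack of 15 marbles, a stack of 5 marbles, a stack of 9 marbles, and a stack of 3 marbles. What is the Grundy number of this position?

Nim-sum: 1 XOR 10 XOR 15 XOR 5 XOR 9 XOR 3 = 11.

11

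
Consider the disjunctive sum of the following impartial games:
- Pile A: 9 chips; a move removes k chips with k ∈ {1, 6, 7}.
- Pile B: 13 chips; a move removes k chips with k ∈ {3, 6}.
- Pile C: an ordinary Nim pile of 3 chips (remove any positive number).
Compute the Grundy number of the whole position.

Grundy values for pile A (subtraction set {1, 6, 7}):
g(0) = mex{} = 0
g(1) = mex{0} = 1
g(2) = mex{1} = 0
g(3) = mex{0} = 1
g(4) = mex{1} = 0
g(5) = mex{0} = 1
g(6) = mex{0,1} = 2
g(7) = mex{0,1,2} = 3
g(8) = mex{0,1,3} = 2
g(9) = mex{0,1,2} = 3
So g(9) = 3.
For pile B, compute g(0), g(1), … with moves {3, 6}:
k:     0  1  2  3  4  5  6  7  8  9 10 11 12 13
g(k):  0  0  0  1  1  1  2  2  2  0  0  0  1  1
So g(13) = 1.
Pile C is a plain Nim pile of size 3, so its Grundy value is 3.
By the Sprague-Grundy theorem, the Grundy value of a sum of independent games is the XOR of the component values.
Combined value = 3 XOR 1 XOR 3 = 1.

1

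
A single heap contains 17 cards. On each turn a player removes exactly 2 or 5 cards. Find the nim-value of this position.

1

Build the Grundy sequence with g(k) = mex{g(k−s) : s ∈ {2, 5}, s ≤ k}:
k:     0  1  2  3  4  5  6  7  8  9 10 11 12 13 14 15 16 17
g(k):  0  0  1  1  0  2  1  0  0  1  1  0  2  1  0  0  1  1
So g(17) = 1.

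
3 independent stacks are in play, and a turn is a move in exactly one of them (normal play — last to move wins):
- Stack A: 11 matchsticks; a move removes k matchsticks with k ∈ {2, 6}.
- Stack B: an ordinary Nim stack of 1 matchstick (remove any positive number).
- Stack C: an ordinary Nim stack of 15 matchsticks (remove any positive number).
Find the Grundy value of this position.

15

Build the Grundy sequence for stack A with g(k) = mex{g(k−s) : s ∈ {2, 6}, s ≤ k}:
g(0) = mex{} = 0
g(1) = mex{} = 0
g(2) = mex{0} = 1
g(3) = mex{0} = 1
g(4) = mex{1} = 0
g(5) = mex{1} = 0
g(6) = mex{0} = 1
g(7) = mex{0} = 1
g(8) = mex{1} = 0
g(9) = mex{1} = 0
g(10) = mex{0} = 1
g(11) = mex{0} = 1
So g(11) = 1.
Stack B is a plain Nim stack of size 1, so its Grundy value is 1.
Stack C is a plain Nim stack of size 15, so its Grundy value is 15.
By the Sprague-Grundy theorem, the Grundy value of a sum of independent games is the XOR of the component values.
Combined value = 1 XOR 1 XOR 15 = 15.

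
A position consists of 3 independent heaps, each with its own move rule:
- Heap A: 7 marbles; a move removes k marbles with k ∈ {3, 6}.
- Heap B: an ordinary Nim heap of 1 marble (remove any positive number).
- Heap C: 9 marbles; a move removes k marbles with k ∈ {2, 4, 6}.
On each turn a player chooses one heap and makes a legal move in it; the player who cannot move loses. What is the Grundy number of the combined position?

3

For heap A, compute g(0), g(1), … with moves {3, 6}:
g(0) = mex{} = 0
g(1) = mex{} = 0
g(2) = mex{} = 0
g(3) = mex{0} = 1
g(4) = mex{0} = 1
g(5) = mex{0} = 1
g(6) = mex{0,1} = 2
g(7) = mex{0,1} = 2
So g(7) = 2.
Heap B is a plain Nim heap of size 1, so its Grundy value is 1.
Build the Grundy sequence for heap C with g(k) = mex{g(k−s) : s ∈ {2, 4, 6}, s ≤ k}:
k:     0  1  2  3  4  5  6  7  8  9
g(k):  0  0  1  1  2  2  3  3  0  0
So g(9) = 0.
The value of a disjunctive sum is the nim-sum of the parts.
Combined value = 2 XOR 1 XOR 0 = 3.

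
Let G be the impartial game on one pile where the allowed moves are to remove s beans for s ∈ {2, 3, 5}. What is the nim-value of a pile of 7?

Grundy values for subtraction set {2, 3, 5}:
g(0) = mex{} = 0
g(1) = mex{} = 0
g(2) = mex{0} = 1
g(3) = mex{0} = 1
g(4) = mex{0,1} = 2
g(5) = mex{0,1} = 2
g(6) = mex{0,1,2} = 3
g(7) = mex{1,2} = 0
So g(7) = 0.

0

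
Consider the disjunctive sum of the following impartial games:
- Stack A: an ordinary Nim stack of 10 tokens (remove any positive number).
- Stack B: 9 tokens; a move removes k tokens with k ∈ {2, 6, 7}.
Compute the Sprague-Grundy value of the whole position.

10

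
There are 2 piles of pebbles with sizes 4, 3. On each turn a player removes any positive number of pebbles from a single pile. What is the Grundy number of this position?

7

Nim-sum: 4 ^ 3 = 7.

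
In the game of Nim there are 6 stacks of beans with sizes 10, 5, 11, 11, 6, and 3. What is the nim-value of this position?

10

Compute the nim-sum pairwise:
10 XOR 5 = 15
15 XOR 11 = 4
4 XOR 11 = 15
15 XOR 6 = 9
9 XOR 3 = 10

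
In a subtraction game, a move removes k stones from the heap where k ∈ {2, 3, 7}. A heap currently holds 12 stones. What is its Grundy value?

1

Grundy values for subtraction set {2, 3, 7}:
k:     0  1  2  3  4  5  6  7  8  9 10 11 12
g(k):  0  0  1  1  2  0  0  1  1  2  0  0  1
So g(12) = 1.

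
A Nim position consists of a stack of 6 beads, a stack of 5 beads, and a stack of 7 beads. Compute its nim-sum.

Compute the nim-sum pairwise:
6 ⊕ 5 = 3
3 ⊕ 7 = 4

4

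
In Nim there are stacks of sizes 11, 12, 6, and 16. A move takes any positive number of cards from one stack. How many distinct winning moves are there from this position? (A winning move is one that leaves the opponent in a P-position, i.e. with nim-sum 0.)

Compute the nim-sum pairwise:
11 XOR 12 = 7
7 XOR 6 = 1
1 XOR 16 = 17
The overall nim-sum is X = 17. A stack of size p has a winning move iff p XOR X < p (reduce it to p XOR X).
  11: 11 XOR 17 = 26 ≥ 11 — no move.
  12: 12 XOR 17 = 29 ≥ 12 — no move.
  6: 6 XOR 17 = 23 ≥ 6 — no move.
  16: 16 XOR 17 = 1 < 16 — winning move (to 1).
That gives 1 winning move.

1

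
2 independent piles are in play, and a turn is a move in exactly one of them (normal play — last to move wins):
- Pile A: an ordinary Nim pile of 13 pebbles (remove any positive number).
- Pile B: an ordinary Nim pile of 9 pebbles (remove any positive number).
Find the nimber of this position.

4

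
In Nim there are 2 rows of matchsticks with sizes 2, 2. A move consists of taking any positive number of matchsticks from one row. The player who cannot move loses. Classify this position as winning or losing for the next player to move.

Losing position

In binary:
  10  (2)
  10  (2)
  --
  00  (0)
The nim-sum is 0, so this is a P-position: the player to move is in a losing position under optimal play.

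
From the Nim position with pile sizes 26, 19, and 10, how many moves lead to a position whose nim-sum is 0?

3

Write each in binary and XOR column by column:
  11010  (26)
  10011  (19)
  01010  (10)
  -----
  00011  (3)
The overall nim-sum is X = 3. A pile of size p has a winning move iff p XOR X < p (reduce it to p XOR X).
  26: 26 XOR 3 = 25 < 26 — winning move (to 25).
  19: 19 XOR 3 = 16 < 19 — winning move (to 16).
  10: 10 XOR 3 = 9 < 10 — winning move (to 9).
That gives 3 winning moves.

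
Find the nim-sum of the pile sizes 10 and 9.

3

Write each in binary and XOR column by column:
  1010  (10)
  1001  (9)
  ----
  0011  (3)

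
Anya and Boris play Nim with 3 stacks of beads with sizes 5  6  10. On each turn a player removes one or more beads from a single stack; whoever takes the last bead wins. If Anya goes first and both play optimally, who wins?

In binary:
  0101  (5)
  0110  (6)
  1010  (10)
  ----
  1001  (9)
The nim-sum is 9 ≠ 0, so this is an N-position: the player to move can win; Anya has a winning move.

Anya wins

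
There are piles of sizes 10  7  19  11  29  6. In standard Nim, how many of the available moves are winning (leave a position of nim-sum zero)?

Nim-sum: 10 ^ 7 ^ 19 ^ 11 ^ 29 ^ 6 = 14.
The overall nim-sum is X = 14. A pile of size p has a winning move iff p XOR X < p (reduce it to p XOR X).
  10: 10 XOR 14 = 4 < 10 — winning move (to 4).
  7: 7 XOR 14 = 9 ≥ 7 — no move.
  19: 19 XOR 14 = 29 ≥ 19 — no move.
  11: 11 XOR 14 = 5 < 11 — winning move (to 5).
  29: 29 XOR 14 = 19 < 29 — winning move (to 19).
  6: 6 XOR 14 = 8 ≥ 6 — no move.
That gives 3 winning moves.

3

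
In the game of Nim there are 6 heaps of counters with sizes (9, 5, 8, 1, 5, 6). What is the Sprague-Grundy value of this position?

Nim-sum: 9 ⊕ 5 ⊕ 8 ⊕ 1 ⊕ 5 ⊕ 6 = 6.

6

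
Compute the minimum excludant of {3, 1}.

0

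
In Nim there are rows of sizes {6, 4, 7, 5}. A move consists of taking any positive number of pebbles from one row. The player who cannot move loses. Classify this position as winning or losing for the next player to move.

Losing position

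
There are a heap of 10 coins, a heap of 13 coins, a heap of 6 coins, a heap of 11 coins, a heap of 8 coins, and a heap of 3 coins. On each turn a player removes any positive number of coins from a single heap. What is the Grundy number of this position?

Write each in binary and XOR column by column:
  1010  (10)
  1101  (13)
  0110  (6)
  1011  (11)
  1000  (8)
  0011  (3)
  ----
  0001  (1)

1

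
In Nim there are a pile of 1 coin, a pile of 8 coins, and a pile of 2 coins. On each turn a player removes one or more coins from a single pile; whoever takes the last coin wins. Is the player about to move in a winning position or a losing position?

In binary:
  0001  (1)
  1000  (8)
  0010  (2)
  ----
  1011  (11)
The nim-sum is 11 ≠ 0, so this is an N-position: the player to move can win.

Winning position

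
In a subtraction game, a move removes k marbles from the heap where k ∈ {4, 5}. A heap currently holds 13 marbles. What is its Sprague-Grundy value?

1

Build the Grundy sequence with g(k) = mex{g(k−s) : s ∈ {4, 5}, s ≤ k}:
g(0) = mex{} = 0
g(1) = mex{} = 0
g(2) = mex{} = 0
g(3) = mex{} = 0
g(4) = mex{0} = 1
g(5) = mex{0} = 1
g(6) = mex{0} = 1
g(7) = mex{0} = 1
g(8) = mex{0,1} = 2
g(9) = mex{1} = 0
g(10) = mex{1} = 0
g(11) = mex{1} = 0
g(12) = mex{1,2} = 0
g(13) = mex{0,2} = 1
So g(13) = 1.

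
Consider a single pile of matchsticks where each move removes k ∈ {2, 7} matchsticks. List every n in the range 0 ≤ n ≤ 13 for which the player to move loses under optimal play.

0, 1, 4, 5, 9, 10, 13

Build the Grundy sequence with g(k) = mex{g(k−s) : s ∈ {2, 7}, s ≤ k}:
g(0) = mex{} = 0
g(1) = mex{} = 0
g(2) = mex{0} = 1
g(3) = mex{0} = 1
g(4) = mex{1} = 0
g(5) = mex{1} = 0
g(6) = mex{0} = 1
g(7) = mex{0} = 1
g(8) = mex{0,1} = 2
g(9) = mex{1} = 0
g(10) = mex{1,2} = 0
g(11) = mex{0} = 1
g(12) = mex{0} = 1
g(13) = mex{1} = 0
The P-positions (g = 0) in 0..13 are 0, 1, 4, 5, 9, 10, 13.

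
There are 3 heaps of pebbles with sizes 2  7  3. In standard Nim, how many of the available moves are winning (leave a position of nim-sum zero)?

1

Compute the nim-sum pairwise:
2 ^ 7 = 5
5 ^ 3 = 6
The overall nim-sum is X = 6. A heap of size p has a winning move iff p XOR X < p (reduce it to p XOR X).
  2: 2 XOR 6 = 4 ≥ 2 — no move.
  7: 7 XOR 6 = 1 < 7 — winning move (to 1).
  3: 3 XOR 6 = 5 ≥ 3 — no move.
That gives 1 winning move.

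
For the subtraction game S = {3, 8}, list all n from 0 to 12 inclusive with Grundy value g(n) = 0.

0, 1, 2, 6, 7, 11, 12

Build the Grundy sequence with g(k) = mex{g(k−s) : s ∈ {3, 8}, s ≤ k}:
k:     0  1  2  3  4  5  6  7  8  9 10 11 12
g(k):  0  0  0  1  1  1  0  0  2  1  1  0  0
The P-positions (g = 0) in 0..12 are 0, 1, 2, 6, 7, 11, 12.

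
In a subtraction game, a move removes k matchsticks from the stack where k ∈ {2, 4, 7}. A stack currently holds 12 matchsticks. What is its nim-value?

0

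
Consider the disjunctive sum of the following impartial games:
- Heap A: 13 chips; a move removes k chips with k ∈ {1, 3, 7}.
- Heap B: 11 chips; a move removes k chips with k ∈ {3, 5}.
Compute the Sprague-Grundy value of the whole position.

0

Grundy values for heap A (subtraction set {1, 3, 7}):
k:     0  1  2  3  4  5  6  7  8  9 10 11 12 13
g(k):  0  1  0  1  0  1  0  1  0  1  0  1  0  1
So g(13) = 1.
Build the Grundy sequence for heap B with g(k) = mex{g(k−s) : s ∈ {3, 5}, s ≤ k}:
k:     0  1  2  3  4  5  6  7  8  9 10 11
g(k):  0  0  0  1  1  1  2  2  0  0  0  1
So g(11) = 1.
By the Sprague-Grundy theorem, the Grundy value of a sum of independent games is the XOR of the component values.
Combined value = 1 XOR 1 = 0.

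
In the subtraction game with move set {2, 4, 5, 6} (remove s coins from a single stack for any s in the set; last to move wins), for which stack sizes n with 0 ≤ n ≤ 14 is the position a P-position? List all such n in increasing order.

0, 1, 8, 9

Build the Grundy sequence with g(k) = mex{g(k−s) : s ∈ {2, 4, 5, 6}, s ≤ k}:
g(0) = mex{} = 0
g(1) = mex{} = 0
g(2) = mex{0} = 1
g(3) = mex{0} = 1
g(4) = mex{0,1} = 2
g(5) = mex{0,1} = 2
g(6) = mex{0,1,2} = 3
g(7) = mex{0,1,2} = 3
g(8) = mex{1,2,3} = 0
g(9) = mex{1,2,3} = 0
g(10) = mex{0,2,3} = 1
g(11) = mex{0,2,3} = 1
g(12) = mex{0,1,3} = 2
g(13) = mex{0,1,3} = 2
g(14) = mex{0,1,2} = 3
The P-positions (g = 0) in 0..14 are 0, 1, 8, 9.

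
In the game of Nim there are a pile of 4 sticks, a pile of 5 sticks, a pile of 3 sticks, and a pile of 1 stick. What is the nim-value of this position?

Bitwise XOR of the heap sizes:
  100  (4)
  101  (5)
  011  (3)
  001  (1)
  ---
  011  (3)

3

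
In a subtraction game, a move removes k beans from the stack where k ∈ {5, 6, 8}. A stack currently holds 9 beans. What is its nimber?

1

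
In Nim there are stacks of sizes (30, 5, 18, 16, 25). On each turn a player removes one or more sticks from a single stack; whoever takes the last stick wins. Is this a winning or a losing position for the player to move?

Losing position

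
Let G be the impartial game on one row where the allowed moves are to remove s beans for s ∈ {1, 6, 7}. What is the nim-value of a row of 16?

0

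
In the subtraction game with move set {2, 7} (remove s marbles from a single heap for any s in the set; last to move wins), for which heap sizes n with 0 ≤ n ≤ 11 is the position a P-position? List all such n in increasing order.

0, 1, 4, 5, 9, 10

Compute g(0), g(1), … for moves {2, 7}:
k:     0  1  2  3  4  5  6  7  8  9 10 11
g(k):  0  0  1  1  0  0  1  1  2  0  0  1
The P-positions (g = 0) in 0..11 are 0, 1, 4, 5, 9, 10.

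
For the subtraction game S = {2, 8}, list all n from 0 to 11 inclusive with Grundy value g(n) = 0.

0, 1, 4, 5, 10, 11

Build the Grundy sequence with g(k) = mex{g(k−s) : s ∈ {2, 8}, s ≤ k}:
k:     0  1  2  3  4  5  6  7  8  9 10 11
g(k):  0  0  1  1  0  0  1  1  2  2  0  0
The P-positions (g = 0) in 0..11 are 0, 1, 4, 5, 10, 11.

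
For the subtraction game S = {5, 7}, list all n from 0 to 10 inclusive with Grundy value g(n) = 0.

0, 1, 2, 3, 4

Build the Grundy sequence with g(k) = mex{g(k−s) : s ∈ {5, 7}, s ≤ k}:
k:     0  1  2  3  4  5  6  7  8  9 10
g(k):  0  0  0  0  0  1  1  1  1  1  2
The P-positions (g = 0) in 0..10 are 0, 1, 2, 3, 4.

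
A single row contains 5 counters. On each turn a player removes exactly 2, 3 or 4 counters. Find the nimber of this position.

2

Build the Grundy sequence with g(k) = mex{g(k−s) : s ∈ {2, 3, 4}, s ≤ k}:
g(0) = mex{} = 0
g(1) = mex{} = 0
g(2) = mex{0} = 1
g(3) = mex{0} = 1
g(4) = mex{0,1} = 2
g(5) = mex{0,1} = 2
So g(5) = 2.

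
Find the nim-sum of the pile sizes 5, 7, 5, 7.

0

Compute the nim-sum pairwise:
5 XOR 7 = 2
2 XOR 5 = 7
7 XOR 7 = 0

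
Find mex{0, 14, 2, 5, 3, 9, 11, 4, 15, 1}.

The values 0, 1, 2, 3, 4, 5 are all present; 6 is the first non-negative integer missing from the set.

6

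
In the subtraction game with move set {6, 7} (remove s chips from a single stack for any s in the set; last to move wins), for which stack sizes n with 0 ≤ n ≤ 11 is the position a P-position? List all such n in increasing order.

Build the Grundy sequence with g(k) = mex{g(k−s) : s ∈ {6, 7}, s ≤ k}:
k:     0  1  2  3  4  5  6  7  8  9 10 11
g(k):  0  0  0  0  0  0  1  1  1  1  1  1
The P-positions (g = 0) in 0..11 are 0, 1, 2, 3, 4, 5.

0, 1, 2, 3, 4, 5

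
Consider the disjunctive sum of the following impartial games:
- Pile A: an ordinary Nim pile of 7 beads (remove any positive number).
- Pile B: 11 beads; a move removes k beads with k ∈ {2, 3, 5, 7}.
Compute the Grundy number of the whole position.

Pile A is a plain Nim pile of size 7, so its Grundy value is 7.
Build the Grundy sequence for pile B with g(k) = mex{g(k−s) : s ∈ {2, 3, 5, 7}, s ≤ k}:
k:     0  1  2  3  4  5  6  7  8  9 10 11
g(k):  0  0  1  1  2  2  3  3  4  0  0  1
So g(11) = 1.
The value of a disjunctive sum is the nim-sum of the parts.
Combined value = 7 ⊕ 1 = 6.

6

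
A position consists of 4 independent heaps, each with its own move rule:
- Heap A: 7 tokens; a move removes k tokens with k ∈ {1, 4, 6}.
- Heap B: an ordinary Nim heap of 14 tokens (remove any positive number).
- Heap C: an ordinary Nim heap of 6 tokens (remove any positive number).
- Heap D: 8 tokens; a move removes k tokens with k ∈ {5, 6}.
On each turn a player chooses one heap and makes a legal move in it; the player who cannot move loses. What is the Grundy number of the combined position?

For heap A, compute g(0), g(1), … with moves {1, 4, 6}:
g(0) = mex{} = 0
g(1) = mex{0} = 1
g(2) = mex{1} = 0
g(3) = mex{0} = 1
g(4) = mex{0,1} = 2
g(5) = mex{1,2} = 0
g(6) = mex{0} = 1
g(7) = mex{1} = 0
So g(7) = 0.
Heap B is a plain Nim heap of size 14, so its Grundy value is 14.
Heap C is a plain Nim heap of size 6, so its Grundy value is 6.
Build the Grundy sequence for heap D with g(k) = mex{g(k−s) : s ∈ {5, 6}, s ≤ k}:
k:     0  1  2  3  4  5  6  7  8
g(k):  0  0  0  0  0  1  1  1  1
So g(8) = 1.
The value of a disjunctive sum is the nim-sum of the parts.
Combined value = 0 XOR 14 XOR 6 XOR 1 = 9.

9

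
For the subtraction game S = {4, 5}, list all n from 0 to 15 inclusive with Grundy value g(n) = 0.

Build the Grundy sequence with g(k) = mex{g(k−s) : s ∈ {4, 5}, s ≤ k}:
k:     0  1  2  3  4  5  6  7  8  9 10 11 12 13 14 15
g(k):  0  0  0  0  1  1  1  1  2  0  0  0  0  1  1  1
The P-positions (g = 0) in 0..15 are 0, 1, 2, 3, 9, 10, 11, 12.

0, 1, 2, 3, 9, 10, 11, 12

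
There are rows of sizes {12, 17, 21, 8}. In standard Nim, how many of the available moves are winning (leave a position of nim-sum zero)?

Write each in binary and XOR column by column:
  01100  (12)
  10001  (17)
  10101  (21)
  01000  (8)
  -----
  00000  (0)
The nim-sum is already 0, so every move leaves a nonzero nim-sum — there are no winning moves.

0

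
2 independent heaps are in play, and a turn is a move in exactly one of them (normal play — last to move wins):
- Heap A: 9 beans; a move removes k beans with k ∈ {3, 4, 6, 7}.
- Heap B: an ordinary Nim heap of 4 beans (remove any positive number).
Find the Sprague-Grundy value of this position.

For heap A, compute g(0), g(1), … with moves {3, 4, 6, 7}:
k:     0  1  2  3  4  5  6  7  8  9
g(k):  0  0  0  1  1  1  2  2  2  3
So g(9) = 3.
Heap B is a plain Nim heap of size 4, so its Grundy value is 4.
By the Sprague-Grundy theorem, the Grundy value of a sum of independent games is the XOR of the component values.
Combined value = 3 XOR 4 = 7.

7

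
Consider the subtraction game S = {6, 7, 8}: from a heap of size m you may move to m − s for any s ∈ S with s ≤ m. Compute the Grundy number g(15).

0

Build the Grundy sequence with g(k) = mex{g(k−s) : s ∈ {6, 7, 8}, s ≤ k}:
k:     0  1  2  3  4  5  6  7  8  9 10 11 12 13 14 15
g(k):  0  0  0  0  0  0  1  1  1  1  1  1  2  2  0  0
So g(15) = 0.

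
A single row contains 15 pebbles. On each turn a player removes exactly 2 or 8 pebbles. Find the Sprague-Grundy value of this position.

0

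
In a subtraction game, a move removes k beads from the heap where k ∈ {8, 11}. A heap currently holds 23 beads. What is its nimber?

Compute g(0), g(1), … for moves {8, 11}:
k:     0  1  2  3  4  5  6  7  8  9 10 11 12 13 14 15 16 17 18 19 20 21 22 23
g(k):  0  0  0  0  0  0  0  0  1  1  1  1  1  1  1  1  2  2  2  0  0  0  0  0
So g(23) = 0.

0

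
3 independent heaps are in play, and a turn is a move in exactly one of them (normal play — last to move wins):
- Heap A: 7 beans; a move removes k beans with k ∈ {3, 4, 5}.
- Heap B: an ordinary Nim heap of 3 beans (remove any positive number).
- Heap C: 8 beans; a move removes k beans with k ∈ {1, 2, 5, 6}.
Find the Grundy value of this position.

Grundy values for heap A (subtraction set {3, 4, 5}):
k:     0  1  2  3  4  5  6  7
g(k):  0  0  0  1  1  1  2  2
So g(7) = 2.
Heap B is a plain Nim heap of size 3, so its Grundy value is 3.
Build the Grundy sequence for heap C with g(k) = mex{g(k−s) : s ∈ {1, 2, 5, 6}, s ≤ k}:
k:     0  1  2  3  4  5  6  7  8
g(k):  0  1  2  0  1  2  3  0  1
So g(8) = 1.
The value of a disjunctive sum is the nim-sum of the parts.
Combined value = 2 XOR 3 XOR 1 = 0.

0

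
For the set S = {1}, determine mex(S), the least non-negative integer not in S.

0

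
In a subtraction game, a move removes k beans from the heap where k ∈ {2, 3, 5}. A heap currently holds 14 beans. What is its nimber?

0

Build the Grundy sequence with g(k) = mex{g(k−s) : s ∈ {2, 3, 5}, s ≤ k}:
g(0) = mex{} = 0
g(1) = mex{} = 0
g(2) = mex{0} = 1
g(3) = mex{0} = 1
g(4) = mex{0,1} = 2
g(5) = mex{0,1} = 2
g(6) = mex{0,1,2} = 3
g(7) = mex{1,2} = 0
g(8) = mex{1,2,3} = 0
g(9) = mex{0,2,3} = 1
g(10) = mex{0,2} = 1
g(11) = mex{0,1,3} = 2
g(12) = mex{0,1} = 2
g(13) = mex{0,1,2} = 3
g(14) = mex{1,2} = 0
So g(14) = 0.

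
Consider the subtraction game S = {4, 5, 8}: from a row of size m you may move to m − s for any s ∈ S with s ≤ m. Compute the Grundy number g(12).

Compute g(0), g(1), … for moves {4, 5, 8}:
k:     0  1  2  3  4  5  6  7  8  9 10 11 12
g(k):  0  0  0  0  1  1  1  1  2  2  2  2  0
So g(12) = 0.

0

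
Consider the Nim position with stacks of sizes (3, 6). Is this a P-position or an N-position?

N-position

Nim-sum: 3 XOR 6 = 5.
The nim-sum is 5 ≠ 0, so this is an N-position: the player to move can win.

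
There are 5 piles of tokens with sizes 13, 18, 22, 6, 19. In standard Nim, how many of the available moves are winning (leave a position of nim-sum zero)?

3

Compute the nim-sum pairwise:
13 XOR 18 = 31
31 XOR 22 = 9
9 XOR 6 = 15
15 XOR 19 = 28
The overall nim-sum is X = 28. A pile of size p has a winning move iff p XOR X < p (reduce it to p XOR X).
  13: 13 XOR 28 = 17 ≥ 13 — no move.
  18: 18 XOR 28 = 14 < 18 — winning move (to 14).
  22: 22 XOR 28 = 10 < 22 — winning move (to 10).
  6: 6 XOR 28 = 26 ≥ 6 — no move.
  19: 19 XOR 28 = 15 < 19 — winning move (to 15).
That gives 3 winning moves.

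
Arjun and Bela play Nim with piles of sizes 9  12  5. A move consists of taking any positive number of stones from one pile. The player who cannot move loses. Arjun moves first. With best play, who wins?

Bela wins

Nim-sum: 9 XOR 12 XOR 5 = 0.
The nim-sum is 0, so this is a P-position: the player to move is in a losing position under optimal play; Arjun is about to move from it and so loses — Bela wins.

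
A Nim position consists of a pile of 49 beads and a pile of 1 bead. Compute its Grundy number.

48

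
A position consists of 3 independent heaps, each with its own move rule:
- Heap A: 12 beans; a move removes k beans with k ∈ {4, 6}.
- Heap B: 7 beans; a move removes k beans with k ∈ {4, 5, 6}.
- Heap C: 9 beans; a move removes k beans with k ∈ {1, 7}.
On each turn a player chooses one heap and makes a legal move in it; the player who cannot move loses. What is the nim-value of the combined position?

For heap A, compute g(0), g(1), … with moves {4, 6}:
k:     0  1  2  3  4  5  6  7  8  9 10 11 12
g(k):  0  0  0  0  1  1  1  1  2  2  0  0  0
So g(12) = 0.
Build the Grundy sequence for heap B with g(k) = mex{g(k−s) : s ∈ {4, 5, 6}, s ≤ k}:
g(0) = mex{} = 0
g(1) = mex{} = 0
g(2) = mex{} = 0
g(3) = mex{} = 0
g(4) = mex{0} = 1
g(5) = mex{0} = 1
g(6) = mex{0} = 1
g(7) = mex{0} = 1
So g(7) = 1.
Build the Grundy sequence for heap C with g(k) = mex{g(k−s) : s ∈ {1, 7}, s ≤ k}:
g(0) = mex{} = 0
g(1) = mex{0} = 1
g(2) = mex{1} = 0
g(3) = mex{0} = 1
g(4) = mex{1} = 0
g(5) = mex{0} = 1
g(6) = mex{1} = 0
g(7) = mex{0} = 1
g(8) = mex{1} = 0
g(9) = mex{0} = 1
So g(9) = 1.
The value of a disjunctive sum is the nim-sum of the parts.
Combined value = 0 XOR 1 XOR 1 = 0.

0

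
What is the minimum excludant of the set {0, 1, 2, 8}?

3

The values 0, 1, 2 are all present; 3 is the first non-negative integer missing from the set.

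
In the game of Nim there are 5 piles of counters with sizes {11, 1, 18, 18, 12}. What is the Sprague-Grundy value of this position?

6

Bitwise XOR of the heap sizes:
  01011  (11)
  00001  (1)
  10010  (18)
  10010  (18)
  01100  (12)
  -----
  00110  (6)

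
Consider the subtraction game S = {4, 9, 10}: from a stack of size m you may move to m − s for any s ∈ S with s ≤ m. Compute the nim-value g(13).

3

Compute g(0), g(1), … for moves {4, 9, 10}:
g(0) = mex{} = 0
g(1) = mex{} = 0
g(2) = mex{} = 0
g(3) = mex{} = 0
g(4) = mex{0} = 1
g(5) = mex{0} = 1
g(6) = mex{0} = 1
g(7) = mex{0} = 1
g(8) = mex{1} = 0
g(9) = mex{0,1} = 2
g(10) = mex{0,1} = 2
g(11) = mex{0,1} = 2
g(12) = mex{0} = 1
g(13) = mex{0,1,2} = 3
So g(13) = 3.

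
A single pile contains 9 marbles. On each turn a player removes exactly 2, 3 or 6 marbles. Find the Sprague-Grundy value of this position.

0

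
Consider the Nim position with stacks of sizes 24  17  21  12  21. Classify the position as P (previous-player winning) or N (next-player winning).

Compute the nim-sum pairwise:
24 ⊕ 17 = 9
9 ⊕ 21 = 28
28 ⊕ 12 = 16
16 ⊕ 21 = 5
The nim-sum is 5 ≠ 0, so this is an N-position: the player to move can win.

N-position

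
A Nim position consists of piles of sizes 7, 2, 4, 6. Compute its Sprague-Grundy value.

Compute the nim-sum pairwise:
7 XOR 2 = 5
5 XOR 4 = 1
1 XOR 6 = 7

7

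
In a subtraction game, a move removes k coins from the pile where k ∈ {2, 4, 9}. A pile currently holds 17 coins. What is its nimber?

Grundy values for subtraction set {2, 4, 9}:
k:     0  1  2  3  4  5  6  7  8  9 10 11 12 13 14 15 16 17
g(k):  0  0  1  1  2  2  0  0  1  1  2  2  0  0  1  1  2  2
So g(17) = 2.

2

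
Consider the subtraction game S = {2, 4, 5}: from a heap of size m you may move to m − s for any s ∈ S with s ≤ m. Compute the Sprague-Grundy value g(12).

2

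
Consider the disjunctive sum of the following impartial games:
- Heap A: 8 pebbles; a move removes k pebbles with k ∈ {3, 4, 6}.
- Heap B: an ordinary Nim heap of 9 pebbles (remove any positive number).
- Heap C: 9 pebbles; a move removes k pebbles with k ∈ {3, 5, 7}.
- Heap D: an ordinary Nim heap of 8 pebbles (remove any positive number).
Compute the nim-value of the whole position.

Build the Grundy sequence for heap A with g(k) = mex{g(k−s) : s ∈ {3, 4, 6}, s ≤ k}:
g(0) = mex{} = 0
g(1) = mex{} = 0
g(2) = mex{} = 0
g(3) = mex{0} = 1
g(4) = mex{0} = 1
g(5) = mex{0} = 1
g(6) = mex{0,1} = 2
g(7) = mex{0,1} = 2
g(8) = mex{0,1} = 2
So g(8) = 2.
Heap B is a plain Nim heap of size 9, so its Grundy value is 9.
Build the Grundy sequence for heap C with g(k) = mex{g(k−s) : s ∈ {3, 5, 7}, s ≤ k}:
g(0) = mex{} = 0
g(1) = mex{} = 0
g(2) = mex{} = 0
g(3) = mex{0} = 1
g(4) = mex{0} = 1
g(5) = mex{0} = 1
g(6) = mex{0,1} = 2
g(7) = mex{0,1} = 2
g(8) = mex{0,1} = 2
g(9) = mex{0,1,2} = 3
So g(9) = 3.
Heap D is a plain Nim heap of size 8, so its Grundy value is 8.
The value of a disjunctive sum is the nim-sum of the parts.
Combined value = 2 XOR 9 XOR 3 XOR 8 = 0.

0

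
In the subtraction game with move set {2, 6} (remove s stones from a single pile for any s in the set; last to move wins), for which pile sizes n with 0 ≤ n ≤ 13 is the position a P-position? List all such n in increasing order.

0, 1, 4, 5, 8, 9, 12, 13

Compute g(0), g(1), … for moves {2, 6}:
k:     0  1  2  3  4  5  6  7  8  9 10 11 12 13
g(k):  0  0  1  1  0  0  1  1  0  0  1  1  0  0
The P-positions (g = 0) in 0..13 are 0, 1, 4, 5, 8, 9, 12, 13.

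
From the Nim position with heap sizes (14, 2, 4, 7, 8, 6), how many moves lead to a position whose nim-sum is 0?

1

Write each in binary and XOR column by column:
  1110  (14)
  0010  (2)
  0100  (4)
  0111  (7)
  1000  (8)
  0110  (6)
  ----
  0001  (1)
The overall nim-sum is X = 1. A heap of size p has a winning move iff p XOR X < p (reduce it to p XOR X).
  14: 14 XOR 1 = 15 ≥ 14 — no move.
  2: 2 XOR 1 = 3 ≥ 2 — no move.
  4: 4 XOR 1 = 5 ≥ 4 — no move.
  7: 7 XOR 1 = 6 < 7 — winning move (to 6).
  8: 8 XOR 1 = 9 ≥ 8 — no move.
  6: 6 XOR 1 = 7 ≥ 6 — no move.
That gives 1 winning move.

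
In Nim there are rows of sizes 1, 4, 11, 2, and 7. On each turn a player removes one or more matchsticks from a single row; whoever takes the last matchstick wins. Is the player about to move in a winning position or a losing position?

Bitwise XOR of the heap sizes:
  0001  (1)
  0100  (4)
  1011  (11)
  0010  (2)
  0111  (7)
  ----
  1011  (11)
The nim-sum is 11 ≠ 0, so this is an N-position: the player to move can win.

Winning position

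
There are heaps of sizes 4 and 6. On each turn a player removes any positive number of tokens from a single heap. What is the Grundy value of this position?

2

Nim-sum: 4 ^ 6 = 2.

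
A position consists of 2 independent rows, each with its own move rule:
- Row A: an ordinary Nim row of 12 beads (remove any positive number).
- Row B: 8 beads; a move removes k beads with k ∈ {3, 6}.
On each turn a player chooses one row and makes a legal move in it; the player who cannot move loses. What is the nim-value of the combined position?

Row A is a plain Nim row of size 12, so its Grundy value is 12.
For row B, compute g(0), g(1), … with moves {3, 6}:
g(0) = mex{} = 0
g(1) = mex{} = 0
g(2) = mex{} = 0
g(3) = mex{0} = 1
g(4) = mex{0} = 1
g(5) = mex{0} = 1
g(6) = mex{0,1} = 2
g(7) = mex{0,1} = 2
g(8) = mex{0,1} = 2
So g(8) = 2.
The value of a disjunctive sum is the nim-sum of the parts.
Combined value = 12 XOR 2 = 14.

14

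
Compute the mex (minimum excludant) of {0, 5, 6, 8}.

0 is in the set but 1 is not, so the mex is 1.

1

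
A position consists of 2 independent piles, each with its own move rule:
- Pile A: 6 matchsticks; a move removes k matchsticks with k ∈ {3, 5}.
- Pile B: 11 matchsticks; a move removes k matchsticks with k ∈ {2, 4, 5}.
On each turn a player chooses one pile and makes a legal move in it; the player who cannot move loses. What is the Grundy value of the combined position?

Build the Grundy sequence for pile A with g(k) = mex{g(k−s) : s ∈ {3, 5}, s ≤ k}:
k:     0  1  2  3  4  5  6
g(k):  0  0  0  1  1  1  2
So g(6) = 2.
For pile B, compute g(0), g(1), … with moves {2, 4, 5}:
k:     0  1  2  3  4  5  6  7  8  9 10 11
g(k):  0  0  1  1  2  2  3  0  0  1  1  2
So g(11) = 2.
By the Sprague-Grundy theorem, the Grundy value of a sum of independent games is the XOR of the component values.
Combined value = 2 XOR 2 = 0.

0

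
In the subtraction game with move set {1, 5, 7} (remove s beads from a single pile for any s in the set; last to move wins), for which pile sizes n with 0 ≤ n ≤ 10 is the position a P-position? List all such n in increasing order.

0, 2, 4, 6, 8, 10

Compute g(0), g(1), … for moves {1, 5, 7}:
g(0) = mex{} = 0
g(1) = mex{0} = 1
g(2) = mex{1} = 0
g(3) = mex{0} = 1
g(4) = mex{1} = 0
g(5) = mex{0} = 1
g(6) = mex{1} = 0
g(7) = mex{0} = 1
g(8) = mex{1} = 0
g(9) = mex{0} = 1
g(10) = mex{1} = 0
The P-positions (g = 0) in 0..10 are 0, 2, 4, 6, 8, 10.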